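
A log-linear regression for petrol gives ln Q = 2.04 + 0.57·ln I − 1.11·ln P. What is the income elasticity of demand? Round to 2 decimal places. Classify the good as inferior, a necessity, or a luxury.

0.57 (necessity)

In a log-linear demand, the coefficient on ln I is the income elasticity.
So η = 0.57.
0 < η < 1 ⇒ necessity.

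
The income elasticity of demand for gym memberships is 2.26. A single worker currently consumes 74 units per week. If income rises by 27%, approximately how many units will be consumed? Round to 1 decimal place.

%ΔQ ≈ η × %ΔI = 2.26 × 27% = 61.02%.
New Q ≈ 74 × (1 + 0.6102) = 119.2.

119.2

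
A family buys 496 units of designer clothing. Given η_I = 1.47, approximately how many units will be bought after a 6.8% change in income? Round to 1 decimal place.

545.6

%ΔQ ≈ η × %ΔI = 1.47 × 6.8% = 9.996%.
New Q ≈ 496 × (1 + 0.09996) = 545.6.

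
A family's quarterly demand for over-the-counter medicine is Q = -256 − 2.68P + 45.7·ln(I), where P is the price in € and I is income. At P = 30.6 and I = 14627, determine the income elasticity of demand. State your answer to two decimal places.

At P = 30.6, I = 14627: Q = 100.284.
Holding P constant, ∂Q/∂I = 45.7/I = 0.00312436.
η_I = (∂Q/∂I)·(I/Q) = 0.00312436 × (14627/100.284) = 0.46.

0.46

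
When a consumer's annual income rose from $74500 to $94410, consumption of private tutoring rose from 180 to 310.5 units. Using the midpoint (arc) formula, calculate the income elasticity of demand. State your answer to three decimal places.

ΔQ = 310.5 − 180 = 130.5; midpoint Q̄ = (180 + 310.5)/2 = 245.25.
ΔI = 94410 − 74500 = 19910; midpoint Ī = (74500 + 94410)/2 = 84455.
η = (ΔQ/Q̄) ÷ (ΔI/Ī) = (130.5/245.25) ÷ (19910/84455) = 2.257.

2.257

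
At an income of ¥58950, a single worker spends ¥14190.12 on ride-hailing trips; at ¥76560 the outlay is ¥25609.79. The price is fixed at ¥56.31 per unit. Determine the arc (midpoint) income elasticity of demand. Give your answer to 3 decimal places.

With a constant price, Q₁ = 14190.12/56.31 = 252.000 and Q₂ = 25609.79/56.31 = 454.800 (equivalently, work directly with expenditure since P cancels).
Midpoint %ΔQ = (25609.79 − 14190.12)/19899.96 = 0.57385; midpoint %ΔI = (76560 − 58950)/67755 = 0.25991.
η = 0.57385 / 0.25991 = 2.208.

2.208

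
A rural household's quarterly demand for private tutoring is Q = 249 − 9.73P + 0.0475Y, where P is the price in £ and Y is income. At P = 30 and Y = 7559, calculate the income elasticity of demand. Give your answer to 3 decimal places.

1.136

At P = 30, Y = 7559: Q = 316.153.
Holding P constant, ∂Q/∂Y = 0.0475.
η_Y = (∂Q/∂Y)·(Y/Q) = 0.0475 × (7559/316.153) = 1.136.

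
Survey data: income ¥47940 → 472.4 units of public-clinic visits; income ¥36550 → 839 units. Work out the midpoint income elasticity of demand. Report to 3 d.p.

-2.074

ΔQ = 839 − 472.4 = 366.6; midpoint Q̄ = (472.4 + 839)/2 = 655.7.
ΔI = 36550 − 47940 = -11390; midpoint Ī = (47940 + 36550)/2 = 42245.
η = (ΔQ/Q̄) ÷ (ΔI/Ī) = (366.6/655.7) ÷ (-11390/42245) = -2.074.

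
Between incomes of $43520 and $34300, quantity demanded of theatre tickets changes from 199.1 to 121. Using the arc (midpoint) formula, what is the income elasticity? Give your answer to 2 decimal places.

2.06

ΔQ = 121 − 199.1 = -78.1; midpoint Q̄ = (199.1 + 121)/2 = 160.05.
ΔI = 34300 − 43520 = -9220; midpoint Ī = (43520 + 34300)/2 = 38910.
η = (ΔQ/Q̄) ÷ (ΔI/Ī) = (-78.1/160.05) ÷ (-9220/38910) = 2.06.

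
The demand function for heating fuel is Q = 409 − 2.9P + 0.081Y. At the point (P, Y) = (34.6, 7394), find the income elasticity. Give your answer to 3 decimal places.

0.660

At P = 34.6, Y = 7394: Q = 907.574.
Holding P constant, ∂Q/∂Y = 0.081.
η_Y = (∂Q/∂Y)·(Y/Q) = 0.081 × (7394/907.574) = 0.660.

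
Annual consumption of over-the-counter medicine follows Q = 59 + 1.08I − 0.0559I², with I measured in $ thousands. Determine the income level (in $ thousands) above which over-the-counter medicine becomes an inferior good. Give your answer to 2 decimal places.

9.66

dQ/dI = 1.08 − 0.1118I.
The good is inferior where dQ/dI < 0. Setting dQ/dI = 0 gives I = 1.08 / 0.1118 = 9.66.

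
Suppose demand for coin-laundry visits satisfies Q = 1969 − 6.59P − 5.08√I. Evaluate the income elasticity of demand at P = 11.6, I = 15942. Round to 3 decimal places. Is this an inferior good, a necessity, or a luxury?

-0.256 (inferior good)

At P = 11.6, I = 15942: Q = 1251.147.
Holding P constant, ∂Q/∂I = -5.08/(2√I) = -0.020117.
η_I = (∂Q/∂I)·(I/Q) = -0.020117 × (15942/1251.147) = -0.256.
Since η < 0, this is an inferior good.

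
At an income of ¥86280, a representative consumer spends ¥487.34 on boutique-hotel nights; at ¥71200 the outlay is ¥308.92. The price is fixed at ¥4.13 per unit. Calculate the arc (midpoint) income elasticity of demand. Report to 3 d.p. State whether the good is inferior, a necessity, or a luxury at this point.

2.340 (luxury)

With a constant price, Q₁ = 487.34/4.13 = 118.000 and Q₂ = 308.92/4.13 = 74.799 (equivalently, work directly with expenditure since P cancels).
Midpoint %ΔQ = (308.92 − 487.34)/398.13 = -0.44815; midpoint %ΔI = (71200 − 86280)/78740 = -0.19152.
η = -0.44815 / -0.19152 = 2.340.
η > 1 ⇒ luxury.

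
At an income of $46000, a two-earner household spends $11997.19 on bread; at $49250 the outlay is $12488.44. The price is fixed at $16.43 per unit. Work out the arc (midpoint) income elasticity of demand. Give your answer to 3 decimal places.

With a constant price, Q₁ = 11997.19/16.43 = 730.200 and Q₂ = 12488.44/16.43 = 760.100 (equivalently, work directly with expenditure since P cancels).
Midpoint %ΔQ = (12488.44 − 11997.19)/12242.82 = 0.04013; midpoint %ΔI = (49250 − 46000)/47625 = 0.06824.
η = 0.04013 / 0.06824 = 0.588.

0.588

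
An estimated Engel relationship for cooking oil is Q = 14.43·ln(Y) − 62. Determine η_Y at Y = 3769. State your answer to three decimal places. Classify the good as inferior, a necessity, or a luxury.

At Y = 3769: Q = 56.825.
dQ/dY = 14.43/Y = 0.0038286 at this income.
η = (dQ/dY)·(Y/Q) = 0.0038286 × (3769/56.825) = 0.254.
Since 0 < η < 1, the good is a necessity.

0.254 (necessity)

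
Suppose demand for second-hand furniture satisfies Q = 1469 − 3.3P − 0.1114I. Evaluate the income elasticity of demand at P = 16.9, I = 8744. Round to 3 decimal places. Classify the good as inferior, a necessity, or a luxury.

At P = 16.9, I = 8744: Q = 439.148.
Holding P constant, ∂Q/∂I = −0.1114.
η_I = (∂Q/∂I)·(I/Q) = -0.1114 × (8744/439.148) = -2.218.
Since η < 0, this is an inferior good.

-2.218 (inferior good)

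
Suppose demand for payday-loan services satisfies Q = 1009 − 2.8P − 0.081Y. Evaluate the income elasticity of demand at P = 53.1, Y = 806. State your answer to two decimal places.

-0.08

At P = 53.1, Y = 806: Q = 795.034.
Holding P constant, ∂Q/∂Y = −0.081.
η_Y = (∂Q/∂Y)·(Y/Q) = -0.081 × (806/795.034) = -0.08.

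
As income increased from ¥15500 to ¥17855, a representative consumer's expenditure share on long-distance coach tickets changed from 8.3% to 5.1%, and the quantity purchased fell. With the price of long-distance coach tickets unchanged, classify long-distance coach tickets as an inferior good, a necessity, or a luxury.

Quantity demanded falls as income rises, so η < 0.

inferior good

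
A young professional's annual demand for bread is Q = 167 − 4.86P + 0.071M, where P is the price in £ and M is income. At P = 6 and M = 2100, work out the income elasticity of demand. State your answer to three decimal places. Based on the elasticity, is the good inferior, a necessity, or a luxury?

0.520 (necessity)

At P = 6, M = 2100: Q = 286.940.
Holding P constant, ∂Q/∂M = 0.071.
η_M = (∂Q/∂M)·(M/Q) = 0.071 × (2100/286.940) = 0.520.
Since 0 < η < 1, this is a necessity.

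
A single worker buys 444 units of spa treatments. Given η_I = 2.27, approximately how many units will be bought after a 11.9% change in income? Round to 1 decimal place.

%ΔQ ≈ η × %ΔI = 2.27 × 11.9% = 27.013%.
New Q ≈ 444 × (1 + 0.27013) = 563.9.

563.9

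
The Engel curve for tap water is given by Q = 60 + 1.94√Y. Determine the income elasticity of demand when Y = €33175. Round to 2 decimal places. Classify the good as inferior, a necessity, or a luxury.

0.43 (necessity)

At Y = 33175: Q = 413.352.
dQ/dY = 1.94/(2√Y) = 0.00532557 at this income.
η = (dQ/dY)·(Y/Q) = 0.00532557 × (33175/413.352) = 0.43.
Since 0 < η < 1, the good is a necessity.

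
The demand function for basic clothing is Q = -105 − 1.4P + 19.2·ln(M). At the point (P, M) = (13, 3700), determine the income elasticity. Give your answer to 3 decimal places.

0.556

At P = 13, M = 3700: Q = 34.549.
Holding P constant, ∂Q/∂M = 19.2/M = 0.00518919.
η_M = (∂Q/∂M)·(M/Q) = 0.00518919 × (3700/34.549) = 0.556.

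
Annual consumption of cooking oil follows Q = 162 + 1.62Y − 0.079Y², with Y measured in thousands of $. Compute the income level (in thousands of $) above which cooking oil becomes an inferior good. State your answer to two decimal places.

dQ/dY = 1.62 − 0.158Y.
The good is inferior where dQ/dY < 0. Setting dQ/dY = 0 gives Y = 1.62 / 0.158 = 10.25.

10.25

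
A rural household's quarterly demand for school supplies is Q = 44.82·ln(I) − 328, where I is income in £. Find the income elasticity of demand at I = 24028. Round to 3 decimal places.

0.361

At I = 24028: Q = 124.098.
dQ/dI = 44.82/I = 0.00186532 at this income.
η = (dQ/dI)·(I/Q) = 0.00186532 × (24028/124.098) = 0.361.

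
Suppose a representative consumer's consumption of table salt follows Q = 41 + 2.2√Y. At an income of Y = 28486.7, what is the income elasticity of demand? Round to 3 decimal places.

0.450

At Y = 28486.7: Q = 412.316.
dQ/dY = 2.2/(2√Y) = 0.00651736 at this income.
η = (dQ/dY)·(Y/Q) = 0.00651736 × (28486.7/412.316) = 0.450.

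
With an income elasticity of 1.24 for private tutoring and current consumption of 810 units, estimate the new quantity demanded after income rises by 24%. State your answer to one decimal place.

%ΔQ ≈ η × %ΔI = 1.24 × 24% = 29.76%.
New Q ≈ 810 × (1 + 0.2976) = 1051.1.

1051.1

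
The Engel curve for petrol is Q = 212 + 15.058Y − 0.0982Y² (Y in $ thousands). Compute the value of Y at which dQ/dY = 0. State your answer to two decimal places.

dQ/dY = 15.058 − 0.1964Y.
The good is inferior where dQ/dY < 0. Setting dQ/dY = 0 gives Y = 15.058 / 0.1964 = 76.67.

76.67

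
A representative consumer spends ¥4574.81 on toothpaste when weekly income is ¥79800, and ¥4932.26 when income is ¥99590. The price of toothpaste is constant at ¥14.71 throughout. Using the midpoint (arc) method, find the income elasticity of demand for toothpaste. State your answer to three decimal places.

0.341

With a constant price, Q₁ = 4574.81/14.71 = 311.000 and Q₂ = 4932.26/14.71 = 335.300 (equivalently, work directly with expenditure since P cancels).
Midpoint %ΔQ = (4932.26 − 4574.81)/4753.54 = 0.07520; midpoint %ΔI = (99590 − 79800)/89695 = 0.22064.
η = 0.07520 / 0.22064 = 0.341.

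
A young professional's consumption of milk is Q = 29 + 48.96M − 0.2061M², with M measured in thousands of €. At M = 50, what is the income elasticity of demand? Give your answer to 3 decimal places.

0.723

At M = 50: Q = 1961.7500.
dQ/dM = 48.96 − 0.4122M = 28.35000.
η = (dQ/dM)·(M/Q) = 28.35000 × (50/1961.7500) = 0.723.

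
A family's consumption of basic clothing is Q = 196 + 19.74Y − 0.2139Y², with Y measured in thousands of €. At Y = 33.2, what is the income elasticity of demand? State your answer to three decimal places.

At Y = 33.2: Q = 615.5989.
dQ/dY = 19.74 − 0.4278Y = 5.53704.
η = (dQ/dY)·(Y/Q) = 5.53704 × (33.2/615.5989) = 0.299.

0.299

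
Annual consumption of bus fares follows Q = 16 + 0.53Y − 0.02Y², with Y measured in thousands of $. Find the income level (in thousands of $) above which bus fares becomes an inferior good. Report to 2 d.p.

13.25

dQ/dY = 0.53 − 0.04Y.
The good is inferior where dQ/dY < 0. Setting dQ/dY = 0 gives Y = 0.53 / 0.04 = 13.25.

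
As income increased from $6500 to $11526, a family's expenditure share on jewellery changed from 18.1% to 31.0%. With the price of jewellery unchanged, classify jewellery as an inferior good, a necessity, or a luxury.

The budget share rises as income rises, so η > 1.

luxury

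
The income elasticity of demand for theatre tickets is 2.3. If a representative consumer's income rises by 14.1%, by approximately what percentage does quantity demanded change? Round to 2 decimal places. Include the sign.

32.43%

%ΔQ ≈ η × %ΔI = 2.3 × 14.1% = 32.43%.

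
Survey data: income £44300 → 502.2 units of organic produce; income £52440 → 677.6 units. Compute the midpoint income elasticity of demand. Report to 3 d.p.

ΔQ = 677.6 − 502.2 = 175.4; midpoint Q̄ = (502.2 + 677.6)/2 = 589.9.
ΔI = 52440 − 44300 = 8140; midpoint Ī = (44300 + 52440)/2 = 48370.
η = (ΔQ/Q̄) ÷ (ΔI/Ī) = (175.4/589.9) ÷ (8140/48370) = 1.767.

1.767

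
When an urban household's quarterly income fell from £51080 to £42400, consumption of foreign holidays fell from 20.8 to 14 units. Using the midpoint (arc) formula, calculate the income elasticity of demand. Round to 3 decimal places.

2.104

ΔQ = 14 − 20.8 = -6.8; midpoint Q̄ = (20.8 + 14)/2 = 17.4.
ΔI = 42400 − 51080 = -8680; midpoint Ī = (51080 + 42400)/2 = 46740.
η = (ΔQ/Q̄) ÷ (ΔI/Ī) = (-6.8/17.4) ÷ (-8680/46740) = 2.104.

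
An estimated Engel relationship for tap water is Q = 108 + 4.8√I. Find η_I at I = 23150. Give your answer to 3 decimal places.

At I = 23150: Q = 838.326.
dQ/dI = 4.8/(2√I) = 0.0157738 at this income.
η = (dQ/dI)·(I/Q) = 0.0157738 × (23150/838.326) = 0.436.

0.436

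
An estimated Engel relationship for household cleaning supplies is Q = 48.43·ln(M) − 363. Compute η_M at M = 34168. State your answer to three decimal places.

0.340

At M = 34168: Q = 142.563.
dQ/dM = 48.43/M = 0.00141741 at this income.
η = (dQ/dM)·(M/Q) = 0.00141741 × (34168/142.563) = 0.340.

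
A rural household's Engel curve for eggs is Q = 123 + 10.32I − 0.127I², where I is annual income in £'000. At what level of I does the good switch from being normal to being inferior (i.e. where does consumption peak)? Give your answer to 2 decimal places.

40.63

dQ/dI = 10.32 − 0.254I.
The good is inferior where dQ/dI < 0. Setting dQ/dI = 0 gives I = 10.32 / 0.254 = 40.63.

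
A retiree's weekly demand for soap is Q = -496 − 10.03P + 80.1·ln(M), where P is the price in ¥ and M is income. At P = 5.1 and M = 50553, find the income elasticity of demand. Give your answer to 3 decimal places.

0.250

At P = 5.1, M = 50553: Q = 320.392.
Holding P constant, ∂Q/∂M = 80.1/M = 0.00158448.
η_M = (∂Q/∂M)·(M/Q) = 0.00158448 × (50553/320.392) = 0.250.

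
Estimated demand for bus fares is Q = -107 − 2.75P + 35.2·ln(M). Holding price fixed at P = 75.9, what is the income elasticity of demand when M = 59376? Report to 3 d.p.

At P = 75.9, M = 59376: Q = 71.181.
Holding P constant, ∂Q/∂M = 35.2/M = 0.000592832.
η_M = (∂Q/∂M)·(M/Q) = 0.000592832 × (59376/71.181) = 0.495.

0.495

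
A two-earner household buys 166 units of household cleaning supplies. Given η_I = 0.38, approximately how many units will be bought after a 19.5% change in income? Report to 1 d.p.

178.3

%ΔQ ≈ η × %ΔI = 0.38 × 19.5% = 7.41%.
New Q ≈ 166 × (1 + 0.0741) = 178.3.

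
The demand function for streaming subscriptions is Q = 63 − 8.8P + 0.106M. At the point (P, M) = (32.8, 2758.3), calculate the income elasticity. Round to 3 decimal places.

4.381

At P = 32.8, M = 2758.3: Q = 66.740.
Holding P constant, ∂Q/∂M = 0.106.
η_M = (∂Q/∂M)·(M/Q) = 0.106 × (2758.3/66.740) = 4.381.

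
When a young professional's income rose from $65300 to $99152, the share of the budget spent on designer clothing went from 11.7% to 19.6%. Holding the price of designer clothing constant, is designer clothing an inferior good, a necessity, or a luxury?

luxury

The budget share rises as income rises, so η > 1.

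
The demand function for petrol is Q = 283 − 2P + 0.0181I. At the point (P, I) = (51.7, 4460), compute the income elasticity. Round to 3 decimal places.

0.310

At P = 51.7, I = 4460: Q = 260.326.
Holding P constant, ∂Q/∂I = 0.0181.
η_I = (∂Q/∂I)·(I/Q) = 0.0181 × (4460/260.326) = 0.310.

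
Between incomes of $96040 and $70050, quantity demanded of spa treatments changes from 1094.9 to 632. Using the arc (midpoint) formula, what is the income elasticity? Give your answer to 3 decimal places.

ΔQ = 632 − 1094.9 = -462.9; midpoint Q̄ = (1094.9 + 632)/2 = 863.45.
ΔI = 70050 − 96040 = -25990; midpoint Ī = (96040 + 70050)/2 = 83045.
η = (ΔQ/Q̄) ÷ (ΔI/Ī) = (-462.9/863.45) ÷ (-25990/83045) = 1.713.

1.713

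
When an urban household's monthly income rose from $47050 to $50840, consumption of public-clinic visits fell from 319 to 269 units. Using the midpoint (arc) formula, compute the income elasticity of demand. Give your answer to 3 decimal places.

ΔQ = 269 − 319 = -50; midpoint Q̄ = (319 + 269)/2 = 294.
ΔI = 50840 − 47050 = 3790; midpoint Ī = (47050 + 50840)/2 = 48945.
η = (ΔQ/Q̄) ÷ (ΔI/Ī) = (-50/294) ÷ (3790/48945) = -2.196.

-2.196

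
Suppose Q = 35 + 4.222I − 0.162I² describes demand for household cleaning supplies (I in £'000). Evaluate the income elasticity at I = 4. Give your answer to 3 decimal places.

0.237

At I = 4: Q = 49.2960.
dQ/dI = 4.222 − 0.324I = 2.92600.
η = (dQ/dI)·(I/Q) = 2.92600 × (4/49.2960) = 0.237.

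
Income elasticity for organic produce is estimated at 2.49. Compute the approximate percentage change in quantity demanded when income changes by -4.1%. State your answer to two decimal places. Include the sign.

-10.21%

%ΔQ ≈ η × %ΔI = 2.49 × (-4.1%) = -10.21%.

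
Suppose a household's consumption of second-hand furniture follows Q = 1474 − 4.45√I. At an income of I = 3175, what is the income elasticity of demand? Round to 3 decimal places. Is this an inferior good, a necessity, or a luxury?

At I = 3175: Q = 1223.255.
dQ/dI = -4.45/(2√I) = -0.0394874 at this income.
η = (dQ/dI)·(I/Q) = -0.0394874 × (3175/1223.255) = -0.102.
Since η < 0, the good is an inferior good.

-0.102 (inferior good)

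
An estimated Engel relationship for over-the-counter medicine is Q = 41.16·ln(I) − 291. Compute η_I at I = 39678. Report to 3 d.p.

At I = 39678: Q = 144.825.
dQ/dI = 41.16/I = 0.00103735 at this income.
η = (dQ/dI)·(I/Q) = 0.00103735 × (39678/144.825) = 0.284.

0.284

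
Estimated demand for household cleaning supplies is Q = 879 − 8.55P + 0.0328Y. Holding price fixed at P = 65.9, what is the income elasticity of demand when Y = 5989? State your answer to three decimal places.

At P = 65.9, Y = 5989: Q = 511.994.
Holding P constant, ∂Q/∂Y = 0.0328.
η_Y = (∂Q/∂Y)·(Y/Q) = 0.0328 × (5989/511.994) = 0.384.

0.384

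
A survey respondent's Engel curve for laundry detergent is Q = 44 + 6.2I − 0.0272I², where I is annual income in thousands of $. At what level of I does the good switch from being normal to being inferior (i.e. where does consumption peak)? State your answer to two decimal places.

113.97

dQ/dI = 6.2 − 0.0544I.
The good is inferior where dQ/dI < 0. Setting dQ/dI = 0 gives I = 6.2 / 0.0544 = 113.97.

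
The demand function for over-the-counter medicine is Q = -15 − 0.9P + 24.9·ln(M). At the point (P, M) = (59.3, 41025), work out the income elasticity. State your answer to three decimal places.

0.127

At P = 59.3, M = 41025: Q = 196.116.
Holding P constant, ∂Q/∂M = 24.9/M = 0.000606947.
η_M = (∂Q/∂M)·(M/Q) = 0.000606947 × (41025/196.116) = 0.127.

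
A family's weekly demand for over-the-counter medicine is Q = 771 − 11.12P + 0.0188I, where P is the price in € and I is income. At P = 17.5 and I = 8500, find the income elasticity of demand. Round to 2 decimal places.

0.22

At P = 17.5, I = 8500: Q = 736.200.
Holding P constant, ∂Q/∂I = 0.0188.
η_I = (∂Q/∂I)·(I/Q) = 0.0188 × (8500/736.200) = 0.22.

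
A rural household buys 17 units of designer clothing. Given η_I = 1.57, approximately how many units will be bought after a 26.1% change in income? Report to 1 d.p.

24.0

%ΔQ ≈ η × %ΔI = 1.57 × 26.1% = 40.977%.
New Q ≈ 17 × (1 + 0.40977) = 24.0.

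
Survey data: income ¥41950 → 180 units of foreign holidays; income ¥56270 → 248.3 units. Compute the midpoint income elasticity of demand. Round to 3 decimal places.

1.094

ΔQ = 248.3 − 180 = 68.3; midpoint Q̄ = (180 + 248.3)/2 = 214.15.
ΔI = 56270 − 41950 = 14320; midpoint Ī = (41950 + 56270)/2 = 49110.
η = (ΔQ/Q̄) ÷ (ΔI/Ī) = (68.3/214.15) ÷ (14320/49110) = 1.094.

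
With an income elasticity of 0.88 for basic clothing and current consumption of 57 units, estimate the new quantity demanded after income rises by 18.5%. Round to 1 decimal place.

66.3

%ΔQ ≈ η × %ΔI = 0.88 × 18.5% = 16.28%.
New Q ≈ 57 × (1 + 0.1628) = 66.3.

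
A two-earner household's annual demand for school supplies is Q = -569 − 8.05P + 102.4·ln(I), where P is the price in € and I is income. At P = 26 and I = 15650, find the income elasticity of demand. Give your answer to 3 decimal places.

0.486

At P = 26, I = 15650: Q = 210.702.
Holding P constant, ∂Q/∂I = 102.4/I = 0.00654313.
η_I = (∂Q/∂I)·(I/Q) = 0.00654313 × (15650/210.702) = 0.486.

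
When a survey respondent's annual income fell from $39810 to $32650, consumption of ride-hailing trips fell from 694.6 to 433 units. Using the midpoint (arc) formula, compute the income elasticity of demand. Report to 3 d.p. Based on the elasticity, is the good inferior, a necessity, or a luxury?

2.348 (luxury)

ΔQ = 433 − 694.6 = -261.6; midpoint Q̄ = (694.6 + 433)/2 = 563.8.
ΔI = 32650 − 39810 = -7160; midpoint Ī = (39810 + 32650)/2 = 36230.
η = (ΔQ/Q̄) ÷ (ΔI/Ī) = (-261.6/563.8) ÷ (-7160/36230) = 2.348.
η > 1 ⇒ luxury.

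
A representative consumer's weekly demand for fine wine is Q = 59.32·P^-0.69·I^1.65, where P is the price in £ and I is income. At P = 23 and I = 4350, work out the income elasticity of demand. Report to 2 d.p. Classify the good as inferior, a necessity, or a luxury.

For a multiplicative demand Q = A·P^α·I^β, the income elasticity is β everywhere.
Here β = 1.65, so η = 1.65.
Since η > 1, this is a luxury.

1.65 (luxury)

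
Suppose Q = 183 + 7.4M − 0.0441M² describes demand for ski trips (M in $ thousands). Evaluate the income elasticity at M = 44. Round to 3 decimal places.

0.366

At M = 44: Q = 423.2224.
dQ/dM = 7.4 − 0.0882M = 3.51920.
η = (dQ/dM)·(M/Q) = 3.51920 × (44/423.2224) = 0.366.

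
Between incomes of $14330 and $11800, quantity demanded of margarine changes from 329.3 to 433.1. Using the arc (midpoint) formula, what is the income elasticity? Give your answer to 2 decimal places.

-1.41

ΔQ = 433.1 − 329.3 = 103.8; midpoint Q̄ = (329.3 + 433.1)/2 = 381.2.
ΔI = 11800 − 14330 = -2530; midpoint Ī = (14330 + 11800)/2 = 13065.
η = (ΔQ/Q̄) ÷ (ΔI/Ī) = (103.8/381.2) ÷ (-2530/13065) = -1.41.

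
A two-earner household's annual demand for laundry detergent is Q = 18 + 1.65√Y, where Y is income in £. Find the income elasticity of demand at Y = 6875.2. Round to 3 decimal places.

At Y = 6875.2: Q = 154.813.
dQ/dY = 1.65/(2√Y) = 0.00994973 at this income.
η = (dQ/dY)·(Y/Q) = 0.00994973 × (6875.2/154.813) = 0.442.

0.442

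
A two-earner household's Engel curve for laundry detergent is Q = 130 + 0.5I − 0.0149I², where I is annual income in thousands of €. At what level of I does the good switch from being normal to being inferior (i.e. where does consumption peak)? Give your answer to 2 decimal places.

dQ/dI = 0.5 − 0.0298I.
The good is inferior where dQ/dI < 0. Setting dQ/dI = 0 gives I = 0.5 / 0.0298 = 16.78.

16.78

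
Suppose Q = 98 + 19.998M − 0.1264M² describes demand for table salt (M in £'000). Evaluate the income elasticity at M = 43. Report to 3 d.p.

0.542

At M = 43: Q = 724.2004.
dQ/dM = 19.998 − 0.2528M = 9.12760.
η = (dQ/dM)·(M/Q) = 9.12760 × (43/724.2004) = 0.542.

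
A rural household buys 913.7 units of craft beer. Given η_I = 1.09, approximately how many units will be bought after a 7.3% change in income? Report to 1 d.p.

986.4

%ΔQ ≈ η × %ΔI = 1.09 × 7.3% = 7.957%.
New Q ≈ 913.7 × (1 + 0.07957) = 986.4.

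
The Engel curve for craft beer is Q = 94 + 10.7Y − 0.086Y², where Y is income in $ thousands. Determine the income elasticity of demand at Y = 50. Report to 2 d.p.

At Y = 50: Q = 414.0000.
dQ/dY = 10.7 − 0.172Y = 2.10000.
η = (dQ/dY)·(Y/Q) = 2.10000 × (50/414.0000) = 0.25.

0.25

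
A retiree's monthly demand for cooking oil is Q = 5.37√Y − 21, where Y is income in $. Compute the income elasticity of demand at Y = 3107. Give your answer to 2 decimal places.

At Y = 3107: Q = 278.326.
dQ/dY = 5.37/(2√Y) = 0.0481697 at this income.
η = (dQ/dY)·(Y/Q) = 0.0481697 × (3107/278.326) = 0.54.

0.54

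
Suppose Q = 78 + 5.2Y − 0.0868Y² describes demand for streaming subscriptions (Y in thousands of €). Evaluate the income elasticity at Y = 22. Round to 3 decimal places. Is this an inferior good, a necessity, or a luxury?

At Y = 22: Q = 150.3888.
dQ/dY = 5.2 − 0.1736Y = 1.38080.
η = (dQ/dY)·(Y/Q) = 1.38080 × (22/150.3888) = 0.202.
0 < η < 1 ⇒ necessity.

0.202 (necessity)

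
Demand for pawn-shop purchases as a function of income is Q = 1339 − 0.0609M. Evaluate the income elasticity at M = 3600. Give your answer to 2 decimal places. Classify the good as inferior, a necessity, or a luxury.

-0.20 (inferior good)

At M = 3600: Q = 1119.760.
dQ/dM = −0.0609.
η = (dQ/dM)·(M/Q) = -0.0609 × (3600/1119.760) = -0.20.
Since η < 0, the good is an inferior good.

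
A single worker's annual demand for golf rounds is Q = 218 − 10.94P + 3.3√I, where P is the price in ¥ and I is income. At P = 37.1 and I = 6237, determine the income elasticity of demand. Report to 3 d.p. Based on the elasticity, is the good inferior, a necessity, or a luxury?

At P = 37.1, I = 6237: Q = 72.742.
Holding P constant, ∂Q/∂I = 3.3/(2√I) = 0.0208928.
η_I = (∂Q/∂I)·(I/Q) = 0.0208928 × (6237/72.742) = 1.791.
Since η > 1, this is a luxury.

1.791 (luxury)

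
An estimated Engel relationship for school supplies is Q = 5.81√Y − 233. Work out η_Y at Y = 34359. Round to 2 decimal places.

At Y = 34359: Q = 843.952.
dQ/dY = 5.81/(2√Y) = 0.0156721 at this income.
η = (dQ/dY)·(Y/Q) = 0.0156721 × (34359/843.952) = 0.64.

0.64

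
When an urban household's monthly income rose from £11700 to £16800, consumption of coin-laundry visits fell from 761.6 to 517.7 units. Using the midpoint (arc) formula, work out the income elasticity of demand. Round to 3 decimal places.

ΔQ = 517.7 − 761.6 = -243.9; midpoint Q̄ = (761.6 + 517.7)/2 = 639.65.
ΔI = 16800 − 11700 = 5100; midpoint Ī = (11700 + 16800)/2 = 14250.
η = (ΔQ/Q̄) ÷ (ΔI/Ī) = (-243.9/639.65) ÷ (5100/14250) = -1.065.

-1.065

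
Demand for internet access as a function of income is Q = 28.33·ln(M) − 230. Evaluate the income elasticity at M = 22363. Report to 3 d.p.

0.527

At M = 22363: Q = 53.730.
dQ/dM = 28.33/M = 0.00126682 at this income.
η = (dQ/dM)·(M/Q) = 0.00126682 × (22363/53.730) = 0.527.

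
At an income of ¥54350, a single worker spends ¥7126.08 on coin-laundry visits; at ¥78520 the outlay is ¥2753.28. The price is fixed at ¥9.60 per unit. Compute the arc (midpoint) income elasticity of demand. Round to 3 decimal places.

With a constant price, Q₁ = 7126.08/9.60 = 742.300 and Q₂ = 2753.28/9.60 = 286.800 (equivalently, work directly with expenditure since P cancels).
Midpoint %ΔQ = (2753.28 − 7126.08)/4939.68 = -0.88524; midpoint %ΔI = (78520 − 54350)/66435 = 0.36381.
η = -0.88524 / 0.36381 = -2.433.

-2.433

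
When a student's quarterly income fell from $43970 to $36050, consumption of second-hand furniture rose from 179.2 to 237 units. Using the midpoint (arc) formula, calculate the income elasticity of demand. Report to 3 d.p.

ΔQ = 237 − 179.2 = 57.8; midpoint Q̄ = (179.2 + 237)/2 = 208.1.
ΔI = 36050 − 43970 = -7920; midpoint Ī = (43970 + 36050)/2 = 40010.
η = (ΔQ/Q̄) ÷ (ΔI/Ī) = (57.8/208.1) ÷ (-7920/40010) = -1.403.

-1.403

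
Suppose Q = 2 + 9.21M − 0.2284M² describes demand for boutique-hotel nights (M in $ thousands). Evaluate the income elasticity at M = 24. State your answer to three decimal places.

-0.460

At M = 24: Q = 91.4816.
dQ/dM = 9.21 − 0.4568M = -1.75320.
η = (dQ/dM)·(M/Q) = -1.75320 × (24/91.4816) = -0.460.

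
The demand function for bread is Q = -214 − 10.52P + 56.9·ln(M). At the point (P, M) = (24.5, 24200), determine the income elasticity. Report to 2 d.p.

At P = 24.5, M = 24200: Q = 102.615.
Holding P constant, ∂Q/∂M = 56.9/M = 0.00235124.
η_M = (∂Q/∂M)·(M/Q) = 0.00235124 × (24200/102.615) = 0.55.

0.55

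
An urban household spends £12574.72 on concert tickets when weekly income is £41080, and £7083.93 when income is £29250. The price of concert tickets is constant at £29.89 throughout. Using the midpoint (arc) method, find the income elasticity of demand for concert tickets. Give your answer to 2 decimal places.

1.66

With a constant price, Q₁ = 12574.72/29.89 = 420.700 and Q₂ = 7083.93/29.89 = 237.000 (equivalently, work directly with expenditure since P cancels).
Midpoint %ΔQ = (7083.93 − 12574.72)/9829.33 = -0.55861; midpoint %ΔI = (29250 − 41080)/35165 = -0.33641.
η = -0.55861 / -0.33641 = 1.66.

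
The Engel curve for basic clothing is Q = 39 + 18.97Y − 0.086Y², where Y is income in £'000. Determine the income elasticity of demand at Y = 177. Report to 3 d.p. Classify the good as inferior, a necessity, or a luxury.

-2.891 (inferior good)

At Y = 177: Q = 702.3960.
dQ/dY = 18.97 − 0.172Y = -11.47400.
η = (dQ/dY)·(Y/Q) = -11.47400 × (177/702.3960) = -2.891.
η < 0 ⇒ inferior good.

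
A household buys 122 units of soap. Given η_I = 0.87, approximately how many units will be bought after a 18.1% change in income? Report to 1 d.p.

%ΔQ ≈ η × %ΔI = 0.87 × 18.1% = 15.747%.
New Q ≈ 122 × (1 + 0.15747) = 141.2.

141.2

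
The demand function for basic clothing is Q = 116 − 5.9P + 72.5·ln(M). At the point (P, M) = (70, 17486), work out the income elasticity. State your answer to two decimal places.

At P = 70, M = 17486: Q = 411.264.
Holding P constant, ∂Q/∂M = 72.5/M = 0.00414617.
η_M = (∂Q/∂M)·(M/Q) = 0.00414617 × (17486/411.264) = 0.18.

0.18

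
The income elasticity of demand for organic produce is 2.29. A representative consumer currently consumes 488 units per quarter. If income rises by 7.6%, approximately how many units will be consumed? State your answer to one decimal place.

572.9

%ΔQ ≈ η × %ΔI = 2.29 × 7.6% = 17.404%.
New Q ≈ 488 × (1 + 0.17404) = 572.9.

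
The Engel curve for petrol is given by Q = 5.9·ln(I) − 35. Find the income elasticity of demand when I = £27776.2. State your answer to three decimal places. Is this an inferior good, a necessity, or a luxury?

At I = 27776.2: Q = 25.368.
dQ/dI = 5.9/I = 0.000212412 at this income.
η = (dQ/dI)·(I/Q) = 0.000212412 × (27776.2/25.368) = 0.233.
Since 0 < η < 1, the good is a necessity.

0.233 (necessity)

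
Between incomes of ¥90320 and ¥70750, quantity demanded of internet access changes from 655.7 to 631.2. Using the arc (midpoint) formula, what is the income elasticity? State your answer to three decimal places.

ΔQ = 631.2 − 655.7 = -24.5; midpoint Q̄ = (655.7 + 631.2)/2 = 643.45.
ΔI = 70750 − 90320 = -19570; midpoint Ī = (90320 + 70750)/2 = 80535.
η = (ΔQ/Q̄) ÷ (ΔI/Ī) = (-24.5/643.45) ÷ (-19570/80535) = 0.157.

0.157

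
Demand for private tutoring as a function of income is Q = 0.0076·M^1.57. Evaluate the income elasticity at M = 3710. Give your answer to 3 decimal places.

For Q = A·M^β the income elasticity is constant and equal to β.
Here β = 1.57, so η = 1.570.

1.570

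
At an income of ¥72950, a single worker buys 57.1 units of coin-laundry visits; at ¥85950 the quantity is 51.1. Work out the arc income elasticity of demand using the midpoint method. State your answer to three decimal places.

ΔQ = 51.1 − 57.1 = -6; midpoint Q̄ = (57.1 + 51.1)/2 = 54.1.
ΔI = 85950 − 72950 = 13000; midpoint Ī = (72950 + 85950)/2 = 79450.
η = (ΔQ/Q̄) ÷ (ΔI/Ī) = (-6/54.1) ÷ (13000/79450) = -0.678.

-0.678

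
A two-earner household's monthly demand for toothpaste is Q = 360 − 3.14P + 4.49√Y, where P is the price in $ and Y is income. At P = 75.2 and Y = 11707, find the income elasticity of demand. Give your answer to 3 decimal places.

At P = 75.2, Y = 11707: Q = 609.685.
Holding P constant, ∂Q/∂Y = 4.49/(2√Y) = 0.0207488.
η_Y = (∂Q/∂Y)·(Y/Q) = 0.0207488 × (11707/609.685) = 0.398.

0.398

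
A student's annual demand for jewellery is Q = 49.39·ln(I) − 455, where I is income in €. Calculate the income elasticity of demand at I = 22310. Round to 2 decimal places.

At I = 22310: Q = 39.532.
dQ/dI = 49.39/I = 0.00221381 at this income.
η = (dQ/dI)·(I/Q) = 0.00221381 × (22310/39.532) = 1.25.

1.25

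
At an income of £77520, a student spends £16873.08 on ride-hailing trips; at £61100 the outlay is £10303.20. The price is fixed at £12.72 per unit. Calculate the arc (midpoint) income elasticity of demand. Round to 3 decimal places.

2.041

With a constant price, Q₁ = 16873.08/12.72 = 1326.500 and Q₂ = 10303.20/12.72 = 810.000 (equivalently, work directly with expenditure since P cancels).
Midpoint %ΔQ = (10303.20 − 16873.08)/13588.14 = -0.48350; midpoint %ΔI = (61100 − 77520)/69310 = -0.23691.
η = -0.48350 / -0.23691 = 2.041.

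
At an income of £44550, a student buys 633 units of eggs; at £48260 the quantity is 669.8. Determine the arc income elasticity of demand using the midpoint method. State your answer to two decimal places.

0.71

ΔQ = 669.8 − 633 = 36.8; midpoint Q̄ = (633 + 669.8)/2 = 651.4.
ΔI = 48260 − 44550 = 3710; midpoint Ī = (44550 + 48260)/2 = 46405.
η = (ΔQ/Q̄) ÷ (ΔI/Ī) = (36.8/651.4) ÷ (3710/46405) = 0.71.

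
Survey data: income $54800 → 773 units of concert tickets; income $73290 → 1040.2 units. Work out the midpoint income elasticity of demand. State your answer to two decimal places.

ΔQ = 1040.2 − 773 = 267.2; midpoint Q̄ = (773 + 1040.2)/2 = 906.6.
ΔI = 73290 − 54800 = 18490; midpoint Ī = (54800 + 73290)/2 = 64045.
η = (ΔQ/Q̄) ÷ (ΔI/Ī) = (267.2/906.6) ÷ (18490/64045) = 1.02.

1.02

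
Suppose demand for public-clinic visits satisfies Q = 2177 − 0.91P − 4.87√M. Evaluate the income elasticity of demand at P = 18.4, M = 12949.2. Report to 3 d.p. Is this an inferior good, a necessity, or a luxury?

At P = 18.4, M = 12949.2: Q = 1606.077.
Holding P constant, ∂Q/∂M = -4.87/(2√M) = -0.0213982.
η_M = (∂Q/∂M)·(M/Q) = -0.0213982 × (12949.2/1606.077) = -0.173.
Since η < 0, this is an inferior good.

-0.173 (inferior good)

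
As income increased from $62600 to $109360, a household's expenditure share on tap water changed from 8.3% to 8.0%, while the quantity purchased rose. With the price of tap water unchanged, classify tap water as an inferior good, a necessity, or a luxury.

necessity

Quantity rises but the budget share falls as income rises, so 0 < η < 1.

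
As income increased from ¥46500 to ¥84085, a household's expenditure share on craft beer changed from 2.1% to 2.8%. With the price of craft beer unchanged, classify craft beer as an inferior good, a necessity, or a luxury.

luxury

The budget share rises as income rises, so η > 1.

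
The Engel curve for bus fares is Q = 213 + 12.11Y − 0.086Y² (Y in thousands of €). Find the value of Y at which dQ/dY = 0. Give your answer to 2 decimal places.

dQ/dY = 12.11 − 0.172Y.
The good is inferior where dQ/dY < 0. Setting dQ/dY = 0 gives Y = 12.11 / 0.172 = 70.41.

70.41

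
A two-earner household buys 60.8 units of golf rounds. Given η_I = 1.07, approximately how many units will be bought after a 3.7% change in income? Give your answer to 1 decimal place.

63.2

%ΔQ ≈ η × %ΔI = 1.07 × 3.7% = 3.959%.
New Q ≈ 60.8 × (1 + 0.03959) = 63.2.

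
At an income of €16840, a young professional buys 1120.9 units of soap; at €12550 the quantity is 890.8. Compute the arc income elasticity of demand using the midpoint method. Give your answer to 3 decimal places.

ΔQ = 890.8 − 1120.9 = -230.1; midpoint Q̄ = (1120.9 + 890.8)/2 = 1005.85.
ΔI = 12550 − 16840 = -4290; midpoint Ī = (16840 + 12550)/2 = 14695.
η = (ΔQ/Q̄) ÷ (ΔI/Ī) = (-230.1/1005.85) ÷ (-4290/14695) = 0.784.

0.784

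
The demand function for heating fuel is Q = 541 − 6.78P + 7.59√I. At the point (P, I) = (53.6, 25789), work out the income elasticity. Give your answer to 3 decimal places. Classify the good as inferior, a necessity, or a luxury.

At P = 53.6, I = 25789: Q = 1396.467.
Holding P constant, ∂Q/∂I = 7.59/(2√I) = 0.0236317.
η_I = (∂Q/∂I)·(I/Q) = 0.0236317 × (25789/1396.467) = 0.436.
Since 0 < η < 1, this is a necessity.

0.436 (necessity)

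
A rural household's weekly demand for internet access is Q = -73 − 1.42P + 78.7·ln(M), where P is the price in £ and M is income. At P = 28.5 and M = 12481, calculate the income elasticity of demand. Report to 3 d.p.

0.125

At P = 28.5, M = 12481: Q = 628.825.
Holding P constant, ∂Q/∂M = 78.7/M = 0.00630558.
η_M = (∂Q/∂M)·(M/Q) = 0.00630558 × (12481/628.825) = 0.125.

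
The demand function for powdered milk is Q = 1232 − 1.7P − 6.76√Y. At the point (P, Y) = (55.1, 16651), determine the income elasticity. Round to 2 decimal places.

At P = 55.1, Y = 16651: Q = 266.028.
Holding P constant, ∂Q/∂Y = -6.76/(2√Y) = -0.0261937.
η_Y = (∂Q/∂Y)·(Y/Q) = -0.0261937 × (16651/266.028) = -1.64.

-1.64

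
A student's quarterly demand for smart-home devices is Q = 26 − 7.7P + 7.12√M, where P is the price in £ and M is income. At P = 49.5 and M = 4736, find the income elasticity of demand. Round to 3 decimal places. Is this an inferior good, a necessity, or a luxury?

1.817 (luxury)

At P = 49.5, M = 4736: Q = 134.838.
Holding P constant, ∂Q/∂M = 7.12/(2√M) = 0.0517302.
η_M = (∂Q/∂M)·(M/Q) = 0.0517302 × (4736/134.838) = 1.817.
Since η > 1, this is a luxury.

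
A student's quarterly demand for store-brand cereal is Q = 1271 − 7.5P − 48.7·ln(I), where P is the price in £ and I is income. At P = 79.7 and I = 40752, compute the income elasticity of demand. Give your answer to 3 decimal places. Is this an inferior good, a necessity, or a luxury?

-0.312 (inferior good)

At P = 79.7, I = 40752: Q = 156.287.
Holding P constant, ∂Q/∂I = -48.7/I = -0.00119503.
η_I = (∂Q/∂I)·(I/Q) = -0.00119503 × (40752/156.287) = -0.312.
Since η < 0, this is an inferior good.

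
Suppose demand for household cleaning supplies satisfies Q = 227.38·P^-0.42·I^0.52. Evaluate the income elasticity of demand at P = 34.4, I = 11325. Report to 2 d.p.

For a multiplicative demand Q = A·P^α·I^β, the income elasticity is β everywhere.
Here β = 0.52, so η = 0.52.

0.52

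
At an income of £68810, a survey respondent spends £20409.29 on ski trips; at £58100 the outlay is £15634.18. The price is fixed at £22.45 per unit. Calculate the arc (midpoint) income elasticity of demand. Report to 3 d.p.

1.570

With a constant price, Q₁ = 20409.29/22.45 = 909.100 and Q₂ = 15634.18/22.45 = 696.400 (equivalently, work directly with expenditure since P cancels).
Midpoint %ΔQ = (15634.18 − 20409.29)/18021.74 = -0.26496; midpoint %ΔI = (58100 − 68810)/63455 = -0.16878.
η = -0.26496 / -0.16878 = 1.570.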